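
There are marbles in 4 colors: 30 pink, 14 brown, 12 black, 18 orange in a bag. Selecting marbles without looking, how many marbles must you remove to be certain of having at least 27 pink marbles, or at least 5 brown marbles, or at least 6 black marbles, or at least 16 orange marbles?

51

The worst case stops just short of every target: 26 pink, 4 brown, 5 black, 15 orange — 26 + 4 + 5 + 15 = 50 marbles.
One more marble must push some color to its target, so 50 + 1 = 51.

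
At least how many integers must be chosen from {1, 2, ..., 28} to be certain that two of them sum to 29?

Partition {1, …, 28} into 14 pairs: {1,28}, {2,27}, …, {14,15}.
Choosing 14 integers — say the integers 1 through 14 — takes one from each pair and avoids the property.
Choosing 15 forces two into the same pair by pigeonhole, and those sum to 29. So 15.

15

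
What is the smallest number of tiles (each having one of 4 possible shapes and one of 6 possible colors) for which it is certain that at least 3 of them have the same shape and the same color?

49

There are 4 × 6 = 24 (shape, color) combinations acting as pigeonholes.
With 24 × 2 = 48 tiles we could place exactly 2 in each, with no (shape, color) pair reaching 3.
One more forces some (shape, color) pair to hold 3, so 48 + 1 = 49.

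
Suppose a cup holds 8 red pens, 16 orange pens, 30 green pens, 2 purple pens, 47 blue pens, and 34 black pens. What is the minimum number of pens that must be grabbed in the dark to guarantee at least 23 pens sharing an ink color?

Treat the 6 ink colors as pigeonholes.
In the worst case we take at most 22 of each ink color, but all 8 red, all 16 orange, and all 2 purple (fewer than 22), giving 8 + 16 + 22 + 2 + 22 + 22 = 92.
One more pen then forces some ink color to 23, so 92 + 1 = 93.

93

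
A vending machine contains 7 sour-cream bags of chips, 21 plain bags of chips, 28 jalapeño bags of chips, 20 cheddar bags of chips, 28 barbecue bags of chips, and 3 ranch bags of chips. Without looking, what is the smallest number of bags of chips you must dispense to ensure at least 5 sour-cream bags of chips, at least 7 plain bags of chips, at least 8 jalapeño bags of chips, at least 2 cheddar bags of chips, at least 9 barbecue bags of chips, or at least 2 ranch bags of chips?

The worst case stops just short of every target: 4 sour-cream, 6 plain, 7 jalapeño, 1 cheddar, 8 barbecue, 1 ranch — 4 + 6 + 7 + 1 + 8 + 1 = 27 bags of chips.
One more bag of chips must push some flavor to its target, so 27 + 1 = 28.

28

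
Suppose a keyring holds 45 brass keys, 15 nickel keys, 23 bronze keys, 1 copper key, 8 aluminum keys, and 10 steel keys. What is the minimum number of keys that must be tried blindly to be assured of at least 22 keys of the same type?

In the worst case we take at most 21 of each type, but all 15 nickel, all 1 copper, all 8 aluminum, and all 10 steel (fewer than 21), giving 21 + 15 + 21 + 1 + 8 + 10 = 76.
One more key then forces some type to 22, so 76 + 1 = 77.

77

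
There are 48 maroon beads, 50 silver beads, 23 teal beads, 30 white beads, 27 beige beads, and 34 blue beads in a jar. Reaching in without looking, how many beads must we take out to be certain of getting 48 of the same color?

Treat the 6 colors as pigeonholes.
In the worst case we take at most 47 of each color, but all 23 teal, all 30 white, all 27 beige, and all 34 blue (fewer than 47), giving 47 + 47 + 23 + 30 + 27 + 34 = 208.
One more bead then forces some color to 48, so 208 + 1 = 209.

209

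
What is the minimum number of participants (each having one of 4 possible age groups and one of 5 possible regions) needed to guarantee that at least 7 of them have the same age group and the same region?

There are 4 × 5 = 20 (age group, region) combinations acting as pigeonholes.
With 20 × 6 = 120 participants we could place exactly 6 in each, with no (age group, region) pair reaching 7.
One more forces some (age group, region) pair to hold 7, so 120 + 1 = 121.

121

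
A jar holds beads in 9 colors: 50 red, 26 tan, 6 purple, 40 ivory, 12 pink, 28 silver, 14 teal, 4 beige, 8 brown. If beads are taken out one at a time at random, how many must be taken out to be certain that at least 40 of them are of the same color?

In the worst case we take at most 39 of each color, but all 26 tan, all 6 purple, all 12 pink, all 28 silver, all 14 teal, all 4 beige, and all 8 brown (fewer than 39), giving 39 + 26 + 6 + 39 + 12 + 28 + 14 + 4 + 8 = 176.
One more bead then forces some color to 40, so 176 + 1 = 177.

177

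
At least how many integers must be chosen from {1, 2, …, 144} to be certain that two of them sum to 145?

73

Partition {1, …, 144} into 72 pairs: {1,144}, {2,143}, …, {72,73}.
Choosing 72 integers — say the integers 1 through 72 — takes one from each pair and avoids the property.
Choosing 73 forces two into the same pair by pigeonhole, and those sum to 145. So 73.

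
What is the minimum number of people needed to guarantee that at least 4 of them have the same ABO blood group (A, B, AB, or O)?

There are 4 ABO blood groups acting as pigeonholes.
With 4 × 3 = 12 people we could place exactly 3 in each, with no class reaching 4.
One more forces some class to hold 4, so 12 + 1 = 13.

13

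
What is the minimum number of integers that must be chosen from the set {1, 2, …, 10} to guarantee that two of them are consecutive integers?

Partition {1, …, 10} into 5 pairs: {1,2}, {3,4}, …, {9,10}.
Choosing 5 integers — say the 5 even numbers 2, 4, …, 10 — takes one from each pair and avoids the property.
Choosing 6 forces two into the same pair by pigeonhole, and those are consecutive. So 6.

6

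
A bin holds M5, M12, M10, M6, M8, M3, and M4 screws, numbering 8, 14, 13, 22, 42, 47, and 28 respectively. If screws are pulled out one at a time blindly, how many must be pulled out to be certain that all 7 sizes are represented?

The hardest size to obtain is M5: we could draw every other screw first — 174 − 8 = 166 screws — without a single M5 one.
The next draw must be M5, so 166 + 1 = 167.

167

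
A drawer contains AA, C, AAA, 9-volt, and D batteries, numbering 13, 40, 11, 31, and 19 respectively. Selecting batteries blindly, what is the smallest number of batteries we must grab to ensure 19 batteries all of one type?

In the worst case we take at most 18 of each type, but all 13 AA and all 11 AAA (fewer than 18), giving 13 + 18 + 11 + 18 + 18 = 78.
One more battery then forces some type to 19, so 78 + 1 = 79.

79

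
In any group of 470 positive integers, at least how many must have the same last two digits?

5

If each of the 100 possible two-digit endings held at most 4, the total would be at most 100 × 4 = 400 < 470, a contradiction.
So at least one holds ⌈470/100⌉ = 5.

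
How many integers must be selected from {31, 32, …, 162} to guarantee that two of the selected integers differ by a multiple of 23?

Group the integers by remainder mod 23; there are 23 residue classes, each nonempty in this range.
Choosing one from each class (23 integers) avoids any shared remainder.
One more choice must repeat a class, so two differ by a multiple of 23. Hence 23 + 1 = 24.

24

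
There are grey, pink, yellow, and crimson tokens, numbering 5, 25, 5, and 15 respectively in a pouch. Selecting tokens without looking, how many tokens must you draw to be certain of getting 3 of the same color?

9

The worst case takes 2 tokens of each color without reaching 3 of any: 4 × 2 = 8.
The next token must bring some color to 3, so 8 + 1 = 9.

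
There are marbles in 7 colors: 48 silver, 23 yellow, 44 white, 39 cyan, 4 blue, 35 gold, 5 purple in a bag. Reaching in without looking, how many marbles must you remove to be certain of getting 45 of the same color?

In the worst case we take at most 44 of each color, but all 23 yellow, all 39 cyan, all 4 blue, all 35 gold, and all 5 purple (fewer than 44), giving 44 + 23 + 44 + 39 + 4 + 35 + 5 = 194.
One more marble then forces some color to 45, so 194 + 1 = 195.

195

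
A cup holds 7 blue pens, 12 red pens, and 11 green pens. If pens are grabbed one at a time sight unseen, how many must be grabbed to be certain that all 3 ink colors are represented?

24

The hardest ink color to obtain is blue: we could draw every other pen first — 30 − 7 = 23 pens — without a single blue one.
The next draw must be blue, so 23 + 1 = 24.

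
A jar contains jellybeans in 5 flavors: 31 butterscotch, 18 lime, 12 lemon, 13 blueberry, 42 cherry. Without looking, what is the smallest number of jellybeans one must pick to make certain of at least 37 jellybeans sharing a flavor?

111

In the worst case we take at most 36 of each flavor, but all 31 butterscotch, all 18 lime, all 12 lemon, and all 13 blueberry (fewer than 36), giving 31 + 18 + 12 + 13 + 36 = 110.
One more jellybean then forces some flavor to 37, so 110 + 1 = 111.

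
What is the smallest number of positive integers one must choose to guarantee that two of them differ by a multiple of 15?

16

Two integers differ by a multiple of 15 exactly when they share a remainder mod 15.
There are 15 residue classes mod 15, so 15 integers can all lie in distinct classes.
One more integer must repeat a residue, giving a difference divisible by 15. So n = 15 + 1 = 16.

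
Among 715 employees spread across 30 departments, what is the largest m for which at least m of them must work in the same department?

If each of the 30 departments held at most 23, the total would be at most 30 × 23 = 690 < 715, a contradiction.
So at least one holds ⌈715/30⌉ = 24.

24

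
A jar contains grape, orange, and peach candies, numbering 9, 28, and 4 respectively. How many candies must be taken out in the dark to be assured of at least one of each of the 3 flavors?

38

The hardest flavor to obtain is peach: we could draw every other candy first — 41 − 4 = 37 candies — without a single peach one.
The next draw must be peach, so 37 + 1 = 38.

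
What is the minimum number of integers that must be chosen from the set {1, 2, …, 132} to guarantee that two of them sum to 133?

67

Partition {1, …, 132} into 66 pairs: {1,132}, {2,131}, …, {66,67}.
Choosing 66 integers — say the integers 1 through 66 — takes one from each pair and avoids the property.
Choosing 67 forces two into the same pair by pigeonhole, and those sum to 133. So 67.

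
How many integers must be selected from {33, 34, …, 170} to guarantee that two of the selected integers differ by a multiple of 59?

Group the integers by remainder mod 59; there are 59 residue classes, each nonempty in this range.
Choosing one from each class (59 integers) avoids any shared remainder.
One more choice must repeat a class, so two differ by a multiple of 59. Hence 59 + 1 = 60.

60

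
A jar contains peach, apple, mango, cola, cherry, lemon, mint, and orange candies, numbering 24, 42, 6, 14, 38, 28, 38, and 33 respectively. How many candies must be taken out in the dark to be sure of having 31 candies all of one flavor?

In the worst case we take at most 30 of each flavor, but all 24 peach, all 6 mango, all 14 cola, and all 28 lemon (fewer than 30), giving 24 + 30 + 6 + 14 + 30 + 28 + 30 + 30 = 192.
One more candy then forces some flavor to 31, so 192 + 1 = 193.

193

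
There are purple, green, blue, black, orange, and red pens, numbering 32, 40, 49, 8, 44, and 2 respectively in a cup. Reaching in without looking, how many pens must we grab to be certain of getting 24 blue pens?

To avoid blue pens as long as possible, exhaust the other 5 ink colors first.
The worst case draws every non-blue pen first: 32 + 40 + 8 + 44 + 2 = 126.
The next 24 draws are then forced to be blue, giving 126 + 24 = 150.

150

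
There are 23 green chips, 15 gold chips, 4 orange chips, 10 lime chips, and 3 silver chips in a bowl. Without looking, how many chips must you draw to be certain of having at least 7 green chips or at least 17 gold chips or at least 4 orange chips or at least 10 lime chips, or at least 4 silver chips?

The worst case stops just short of every target: 6 green, all 15 gold, 3 orange, 9 lime, 3 silver — 6 + 15 + 3 + 9 + 3 = 36 chips.
One more chip must push some color to its target, so 36 + 1 = 37.

37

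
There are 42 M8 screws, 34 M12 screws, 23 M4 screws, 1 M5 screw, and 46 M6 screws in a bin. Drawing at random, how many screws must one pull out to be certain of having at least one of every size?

The hardest size to obtain is M5: we could draw every other screw first — 146 − 1 = 145 screws — without a single M5 one.
The next draw must be M5, so 145 + 1 = 146.

146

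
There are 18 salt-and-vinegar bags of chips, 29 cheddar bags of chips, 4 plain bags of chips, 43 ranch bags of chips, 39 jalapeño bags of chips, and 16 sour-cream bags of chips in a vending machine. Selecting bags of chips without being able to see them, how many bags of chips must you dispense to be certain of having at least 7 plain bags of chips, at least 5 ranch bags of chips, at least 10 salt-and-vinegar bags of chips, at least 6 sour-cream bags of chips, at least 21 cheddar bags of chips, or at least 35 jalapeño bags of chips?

The worst case stops just short of every target: 9 salt-and-vinegar, 20 cheddar, all 4 plain, 4 ranch, 34 jalapeño, 5 sour-cream — 9 + 20 + 4 + 4 + 34 + 5 = 76 bags of chips.
One more bag of chips must push some flavor to its target, so 76 + 1 = 77.

77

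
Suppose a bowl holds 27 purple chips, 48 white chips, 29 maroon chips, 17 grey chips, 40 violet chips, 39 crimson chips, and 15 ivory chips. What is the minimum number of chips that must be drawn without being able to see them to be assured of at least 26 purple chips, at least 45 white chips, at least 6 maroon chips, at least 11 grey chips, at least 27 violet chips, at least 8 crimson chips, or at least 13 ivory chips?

Each of the 7 colors has its own threshold; avoid all of them simultaneously.
The worst case stops just short of every target: 25 purple, 44 white, 5 maroon, 10 grey, 26 violet, 7 crimson, 12 ivory — 25 + 44 + 5 + 10 + 26 + 7 + 12 = 129 chips.
One more chip must push some color to its target, so 129 + 1 = 130.

130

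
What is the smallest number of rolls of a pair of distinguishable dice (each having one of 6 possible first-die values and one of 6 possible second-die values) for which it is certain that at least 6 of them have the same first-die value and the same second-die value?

181

There are 6 × 6 = 36 (first-die value, second-die value) combinations acting as pigeonholes.
With 36 × 5 = 180 rolls of a pair of distinguishable dice we could place exactly 5 in each, with no (first-die value, second-die value) pair reaching 6.
One more forces some (first-die value, second-die value) pair to hold 6, so 180 + 1 = 181.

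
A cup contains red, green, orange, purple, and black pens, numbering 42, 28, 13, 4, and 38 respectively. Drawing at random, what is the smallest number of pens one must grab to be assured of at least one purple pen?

122

To avoid purple pens as long as possible, exhaust the other 4 ink colors first.
The worst case draws every non-purple pen first: 42 + 28 + 13 + 38 = 121.
The next draw is then forced to be purple, giving 121 + 1 = 122.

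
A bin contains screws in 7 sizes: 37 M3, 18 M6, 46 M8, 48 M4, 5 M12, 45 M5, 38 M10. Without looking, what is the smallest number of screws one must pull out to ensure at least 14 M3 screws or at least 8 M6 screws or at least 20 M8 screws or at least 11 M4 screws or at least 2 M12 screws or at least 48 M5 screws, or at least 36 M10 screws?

The worst case stops just short of every target: 13 M3, 7 M6, 19 M8, 10 M4, 1 M12, all 45 M5, 35 M10 — 13 + 7 + 19 + 10 + 1 + 45 + 35 = 130 screws.
One more screw must push some size to its target, so 130 + 1 = 131.

131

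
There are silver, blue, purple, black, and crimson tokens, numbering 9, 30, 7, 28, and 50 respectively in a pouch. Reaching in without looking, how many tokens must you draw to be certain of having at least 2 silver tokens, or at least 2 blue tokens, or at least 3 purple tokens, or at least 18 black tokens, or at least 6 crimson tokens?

27

The worst case stops just short of every target: 1 silver, 1 blue, 2 purple, 17 black, 5 crimson — 1 + 1 + 2 + 17 + 5 = 26 tokens.
One more token must push some color to its target, so 26 + 1 = 27.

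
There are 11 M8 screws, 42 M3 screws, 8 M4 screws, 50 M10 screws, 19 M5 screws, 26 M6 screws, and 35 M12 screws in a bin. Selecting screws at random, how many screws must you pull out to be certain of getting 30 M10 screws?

171

The worst case draws every non-M10 screw first: 11 + 42 + 8 + 19 + 26 + 35 = 141.
The next 30 draws are then forced to be M10, giving 141 + 30 = 171.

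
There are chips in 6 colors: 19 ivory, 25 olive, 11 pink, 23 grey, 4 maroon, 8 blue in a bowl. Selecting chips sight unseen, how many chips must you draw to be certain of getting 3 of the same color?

13

Treat the 6 colors as pigeonholes.
The worst case takes 2 chips of each color without reaching 3 of any: 6 × 2 = 12.
The next chip must bring some color to 3, so 12 + 1 = 13.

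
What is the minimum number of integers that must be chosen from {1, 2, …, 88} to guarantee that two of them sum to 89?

Partition {1, …, 88} into 44 pairs: {1,88}, {2,87}, …, {44,45}.
Choosing 44 integers — say the integers 1 through 44 — takes one from each pair and avoids the property.
Choosing 45 forces two into the same pair by pigeonhole, and those sum to 89. So 45.

45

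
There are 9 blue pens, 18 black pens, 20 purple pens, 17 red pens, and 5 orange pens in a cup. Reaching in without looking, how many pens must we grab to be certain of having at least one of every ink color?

The hardest ink color to obtain is orange: we could draw every other pen first — 69 − 5 = 64 pens — without a single orange one.
The next draw must be orange, so 64 + 1 = 65.

65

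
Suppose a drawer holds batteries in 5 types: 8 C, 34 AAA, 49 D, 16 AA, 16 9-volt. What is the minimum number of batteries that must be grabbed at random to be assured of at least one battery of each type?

116

The hardest type to obtain is C: we could draw every other battery first — 123 − 8 = 115 batteries — without a single C one.
The next draw must be C, so 115 + 1 = 116.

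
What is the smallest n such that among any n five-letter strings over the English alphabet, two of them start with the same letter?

There are 26 possible first letters acting as pigeonholes.
With 26 five-letter strings over the English alphabet we could place one in each, avoiding any repeat.
One more forces some class to hold 2, so 26 + 1 = 27.

27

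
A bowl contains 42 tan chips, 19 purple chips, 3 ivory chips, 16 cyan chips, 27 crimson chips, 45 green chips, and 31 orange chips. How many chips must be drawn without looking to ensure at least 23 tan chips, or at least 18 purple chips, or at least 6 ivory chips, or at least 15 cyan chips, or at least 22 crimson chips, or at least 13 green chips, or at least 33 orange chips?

121

The worst case stops just short of every target: 22 tan, 17 purple, all 3 ivory, 14 cyan, 21 crimson, 12 green, all 31 orange — 22 + 17 + 3 + 14 + 21 + 12 + 31 = 120 chips.
One more chip must push some color to its target, so 120 + 1 = 121.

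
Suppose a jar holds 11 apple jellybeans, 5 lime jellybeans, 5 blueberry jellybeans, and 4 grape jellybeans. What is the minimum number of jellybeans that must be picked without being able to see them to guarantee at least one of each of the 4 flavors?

22

The hardest flavor to obtain is grape: we could draw every other jellybean first — 25 − 4 = 21 jellybeans — without a single grape one.
The next draw must be grape, so 21 + 1 = 22.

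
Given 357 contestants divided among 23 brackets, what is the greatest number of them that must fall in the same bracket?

16

If each of the 23 brackets held at most 15, the total would be at most 23 × 15 = 345 < 357, a contradiction.
So at least one holds ⌈357/23⌉ = 16.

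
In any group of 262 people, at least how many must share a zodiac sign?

22

There are 12 zodiac signs, which serve as the pigeonholes.
If each of the 12 zodiac signs held at most 21, the total would be at most 12 × 21 = 252 < 262, a contradiction.
So at least one holds ⌈262/12⌉ = 22.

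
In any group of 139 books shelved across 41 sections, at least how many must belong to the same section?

If each of the 41 sections held at most 3, the total would be at most 41 × 3 = 123 < 139, a contradiction.
So at least one holds ⌈139/41⌉ = 4.

4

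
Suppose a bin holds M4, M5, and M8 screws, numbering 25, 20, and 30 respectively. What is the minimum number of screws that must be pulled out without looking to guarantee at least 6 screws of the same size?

The worst case takes 5 screws of each size without reaching 6 of any: 3 × 5 = 15.
The next screw must bring some size to 6, so 15 + 1 = 16.

16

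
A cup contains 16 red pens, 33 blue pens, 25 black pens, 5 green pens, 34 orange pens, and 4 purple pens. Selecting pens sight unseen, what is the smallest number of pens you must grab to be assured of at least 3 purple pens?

The worst case draws every non-purple pen first: 16 + 33 + 25 + 5 + 34 = 113.
The next 3 draws are then forced to be purple, giving 113 + 3 = 116.

116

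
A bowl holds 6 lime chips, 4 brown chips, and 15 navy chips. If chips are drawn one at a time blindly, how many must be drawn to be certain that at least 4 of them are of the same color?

Treat the 3 colors as pigeonholes.
The worst case takes 3 chips of each color without reaching 4 of any: 3 × 3 = 9.
The next chip must bring some color to 4, so 9 + 1 = 10.

10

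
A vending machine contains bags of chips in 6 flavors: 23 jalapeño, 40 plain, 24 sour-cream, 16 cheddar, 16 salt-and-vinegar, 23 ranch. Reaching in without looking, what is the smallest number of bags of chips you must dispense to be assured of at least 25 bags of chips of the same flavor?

127

In the worst case we take at most 24 of each flavor, but all 23 jalapeño, all 16 cheddar, all 16 salt-and-vinegar, and all 23 ranch (fewer than 24), giving 23 + 24 + 24 + 16 + 16 + 23 = 126.
One more bag of chips then forces some flavor to 25, so 126 + 1 = 127.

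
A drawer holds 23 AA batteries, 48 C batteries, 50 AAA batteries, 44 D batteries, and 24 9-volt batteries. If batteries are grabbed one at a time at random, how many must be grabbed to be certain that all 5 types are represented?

167

The hardest type to obtain is AA: we could draw every other battery first — 189 − 23 = 166 batteries — without a single AA one.
The next draw must be AA, so 166 + 1 = 167.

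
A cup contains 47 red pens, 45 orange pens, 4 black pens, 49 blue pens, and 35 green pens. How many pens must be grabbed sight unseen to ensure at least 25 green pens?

170

To avoid green pens as long as possible, exhaust the other 4 ink colors first.
The worst case draws every non-green pen first: 47 + 45 + 4 + 49 = 145.
The next 25 draws are then forced to be green, giving 145 + 25 = 170.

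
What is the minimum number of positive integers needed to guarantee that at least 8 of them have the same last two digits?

701

There are 100 possible two-digit endings acting as pigeonholes.
With 100 × 7 = 700 positive integers we could place exactly 7 in each, with no class reaching 8.
One more forces some class to hold 8, so 700 + 1 = 701.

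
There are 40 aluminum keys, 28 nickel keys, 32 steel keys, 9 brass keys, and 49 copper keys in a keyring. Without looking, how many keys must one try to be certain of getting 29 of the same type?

122

In the worst case we take at most 28 of each type, but all 9 brass (fewer than 28), giving 28 + 28 + 28 + 9 + 28 = 121.
One more key then forces some type to 29, so 121 + 1 = 122.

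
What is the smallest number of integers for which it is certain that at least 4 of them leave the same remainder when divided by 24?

There are 24 residue classes modulo 24 acting as pigeonholes.
With 24 × 3 = 72 integers we could place exactly 3 in each, with no class reaching 4.
One more forces some class to hold 4, so 72 + 1 = 73.

73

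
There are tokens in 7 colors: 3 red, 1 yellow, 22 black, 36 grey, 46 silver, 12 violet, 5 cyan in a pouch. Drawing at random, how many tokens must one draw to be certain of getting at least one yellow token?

To avoid yellow tokens as long as possible, exhaust the other 6 colors first.
The worst case draws every non-yellow token first: 3 + 22 + 36 + 46 + 12 + 5 = 124.
The next draw is then forced to be yellow, giving 124 + 1 = 125.

125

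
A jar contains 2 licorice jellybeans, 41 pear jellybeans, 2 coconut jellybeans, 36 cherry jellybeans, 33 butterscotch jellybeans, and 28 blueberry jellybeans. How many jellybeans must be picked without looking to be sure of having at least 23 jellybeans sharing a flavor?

In the worst case we take at most 22 of each flavor, but all 2 licorice and all 2 coconut (fewer than 22), giving 2 + 22 + 2 + 22 + 22 + 22 = 92.
One more jellybean then forces some flavor to 23, so 92 + 1 = 93.

93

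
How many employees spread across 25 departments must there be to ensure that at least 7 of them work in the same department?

151

There are 25 departments acting as pigeonholes.
With 25 × 6 = 150 employees we could place exactly 6 in each, with no class reaching 7.
One more forces some class to hold 7, so 150 + 1 = 151.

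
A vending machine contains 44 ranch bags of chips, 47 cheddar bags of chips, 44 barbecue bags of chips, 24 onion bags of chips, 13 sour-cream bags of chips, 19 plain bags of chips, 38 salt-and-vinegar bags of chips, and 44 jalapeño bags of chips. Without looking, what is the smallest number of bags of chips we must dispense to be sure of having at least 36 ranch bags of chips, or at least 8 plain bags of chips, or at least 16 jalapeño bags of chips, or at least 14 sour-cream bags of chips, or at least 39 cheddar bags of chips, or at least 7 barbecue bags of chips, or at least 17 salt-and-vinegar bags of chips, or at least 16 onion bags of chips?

146

The worst case stops just short of every target: 35 ranch, 38 cheddar, 6 barbecue, 15 onion, 13 sour-cream, 7 plain, 16 salt-and-vinegar, 15 jalapeño — 35 + 38 + 6 + 15 + 13 + 7 + 16 + 15 = 145 bags of chips.
One more bag of chips must push some flavor to its target, so 145 + 1 = 146.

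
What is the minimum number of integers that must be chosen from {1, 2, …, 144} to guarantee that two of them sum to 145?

Partition {1, …, 144} into 72 pairs: {1,144}, {2,143}, …, {72,73}.
Choosing 72 integers — say the integers 1 through 72 — takes one from each pair and avoids the property.
Choosing 73 forces two into the same pair by pigeonhole, and those sum to 145. So 73.

73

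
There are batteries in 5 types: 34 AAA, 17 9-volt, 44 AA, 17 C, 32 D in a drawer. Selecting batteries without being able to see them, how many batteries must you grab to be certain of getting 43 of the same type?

143

Treat the 5 types as pigeonholes.
In the worst case we take at most 42 of each type, but all 34 AAA, all 17 9-volt, all 17 C, and all 32 D (fewer than 42), giving 34 + 17 + 42 + 17 + 32 = 142.
One more battery then forces some type to 43, so 142 + 1 = 143.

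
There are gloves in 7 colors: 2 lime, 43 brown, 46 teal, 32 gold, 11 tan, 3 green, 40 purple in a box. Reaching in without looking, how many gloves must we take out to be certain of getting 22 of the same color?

101

In the worst case we take at most 21 of each color, but all 2 lime, all 11 tan, and all 3 green (fewer than 21), giving 2 + 21 + 21 + 21 + 11 + 3 + 21 = 100.
One more glove then forces some color to 22, so 100 + 1 = 101.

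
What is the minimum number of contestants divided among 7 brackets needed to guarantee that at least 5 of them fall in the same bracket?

29

There are 7 brackets acting as pigeonholes.
With 7 × 4 = 28 contestants we could place exactly 4 in each, with no class reaching 5.
One more forces some class to hold 5, so 28 + 1 = 29.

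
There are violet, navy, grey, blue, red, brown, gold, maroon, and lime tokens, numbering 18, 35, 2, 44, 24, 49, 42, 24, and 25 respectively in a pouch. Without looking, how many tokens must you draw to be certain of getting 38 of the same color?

In the worst case we take at most 37 of each color, but all 18 violet, all 35 navy, all 2 grey, all 24 red, all 24 maroon, and all 25 lime (fewer than 37), giving 18 + 35 + 2 + 37 + 24 + 37 + 37 + 24 + 25 = 239.
One more token then forces some color to 38, so 239 + 1 = 240.

240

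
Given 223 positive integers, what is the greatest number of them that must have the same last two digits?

3

There are 100 possible two-digit endings, which serve as the pigeonholes.
If each of the 100 possible two-digit endings held at most 2, the total would be at most 100 × 2 = 200 < 223, a contradiction.
So at least one holds ⌈223/100⌉ = 3.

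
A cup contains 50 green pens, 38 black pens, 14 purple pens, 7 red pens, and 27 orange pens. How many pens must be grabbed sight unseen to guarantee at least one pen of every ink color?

The hardest ink color to obtain is red: we could draw every other pen first — 136 − 7 = 129 pens — without a single red one.
The next draw must be red, so 129 + 1 = 130.

130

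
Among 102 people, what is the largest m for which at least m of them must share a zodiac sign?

9

The 102 people fall into 12 zodiac signs.
If each of the 12 zodiac signs held at most 8, the total would be at most 12 × 8 = 96 < 102, a contradiction.
So at least one holds ⌈102/12⌉ = 9.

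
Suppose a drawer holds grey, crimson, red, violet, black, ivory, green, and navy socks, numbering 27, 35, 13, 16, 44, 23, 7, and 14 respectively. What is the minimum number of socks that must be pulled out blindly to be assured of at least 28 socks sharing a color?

Treat the 8 colors as pigeonholes.
In the worst case we take at most 27 of each color, but all 13 red, all 16 violet, all 23 ivory, all 7 green, and all 14 navy (fewer than 27), giving 27 + 27 + 13 + 16 + 27 + 23 + 7 + 14 = 154.
One more sock then forces some color to 28, so 154 + 1 = 155.

155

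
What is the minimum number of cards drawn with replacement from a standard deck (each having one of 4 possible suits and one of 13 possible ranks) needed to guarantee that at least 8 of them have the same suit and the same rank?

365

There are 4 × 13 = 52 (suit, rank) combinations acting as pigeonholes.
With 52 × 7 = 364 cards drawn with replacement from a standard deck we could place exactly 7 in each, with no (suit, rank) pair reaching 8.
One more forces some (suit, rank) pair to hold 8, so 364 + 1 = 365.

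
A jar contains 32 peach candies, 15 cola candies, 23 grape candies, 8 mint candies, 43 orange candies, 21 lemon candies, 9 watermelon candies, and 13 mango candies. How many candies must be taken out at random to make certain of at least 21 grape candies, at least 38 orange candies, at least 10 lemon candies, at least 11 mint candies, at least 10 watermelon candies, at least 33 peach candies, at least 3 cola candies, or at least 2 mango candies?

Each of the 8 flavors has its own threshold; avoid all of them simultaneously.
The worst case stops just short of every target: 32 peach, 2 cola, 20 grape, all 8 mint, 37 orange, 9 lemon, 9 watermelon, 1 mango — 32 + 2 + 20 + 8 + 37 + 9 + 9 + 1 = 118 candies.
One more candy must push some flavor to its target, so 118 + 1 = 119.

119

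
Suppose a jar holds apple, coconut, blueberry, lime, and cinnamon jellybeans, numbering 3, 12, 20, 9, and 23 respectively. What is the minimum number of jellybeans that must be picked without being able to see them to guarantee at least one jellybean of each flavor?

65

The hardest flavor to obtain is apple: we could draw every other jellybean first — 67 − 3 = 64 jellybeans — without a single apple one.
The next draw must be apple, so 64 + 1 = 65.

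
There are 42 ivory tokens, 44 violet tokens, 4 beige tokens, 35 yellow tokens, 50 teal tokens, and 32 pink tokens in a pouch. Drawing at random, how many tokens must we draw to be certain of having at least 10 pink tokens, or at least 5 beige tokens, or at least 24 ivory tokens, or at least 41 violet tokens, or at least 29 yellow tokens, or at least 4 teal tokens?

108

The worst case stops just short of every target: 23 ivory, 40 violet, 4 beige, 28 yellow, 3 teal, 9 pink — 23 + 40 + 4 + 28 + 3 + 9 = 107 tokens.
One more token must push some color to its target, so 107 + 1 = 108.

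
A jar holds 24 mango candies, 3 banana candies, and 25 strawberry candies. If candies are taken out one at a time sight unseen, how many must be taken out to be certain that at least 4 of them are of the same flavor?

Treat the 3 flavors as pigeonholes.
The worst case takes 3 candies of each flavor without reaching 4 of any: 3 × 3 = 9.
The next candy must bring some flavor to 4, so 9 + 1 = 10.

10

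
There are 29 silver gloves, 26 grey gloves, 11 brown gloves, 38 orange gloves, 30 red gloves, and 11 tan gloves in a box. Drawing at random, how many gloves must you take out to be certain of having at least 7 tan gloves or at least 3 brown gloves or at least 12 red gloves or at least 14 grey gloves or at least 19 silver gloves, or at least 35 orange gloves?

The worst case stops just short of every target: 18 silver, 13 grey, 2 brown, 34 orange, 11 red, 6 tan — 18 + 13 + 2 + 34 + 11 + 6 = 84 gloves.
One more glove must push some color to its target, so 84 + 1 = 85.

85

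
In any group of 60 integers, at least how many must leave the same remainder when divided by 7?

9

The 60 integers fall into 7 residue classes modulo 7.
If each of the 7 residue classes modulo 7 held at most 8, the total would be at most 7 × 8 = 56 < 60, a contradiction.
So at least one holds ⌈60/7⌉ = 9.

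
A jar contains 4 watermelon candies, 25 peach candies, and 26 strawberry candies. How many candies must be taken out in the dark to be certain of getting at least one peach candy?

The worst case draws every non-peach candy first: 4 + 26 = 30.
The next draw is then forced to be peach, giving 30 + 1 = 31.

31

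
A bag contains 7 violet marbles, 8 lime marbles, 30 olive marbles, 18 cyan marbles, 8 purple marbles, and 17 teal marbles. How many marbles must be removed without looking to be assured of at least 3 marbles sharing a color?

13

Treat the 6 colors as pigeonholes.
The worst case takes 2 marbles of each color without reaching 3 of any: 6 × 2 = 12.
The next marble must bring some color to 3, so 12 + 1 = 13.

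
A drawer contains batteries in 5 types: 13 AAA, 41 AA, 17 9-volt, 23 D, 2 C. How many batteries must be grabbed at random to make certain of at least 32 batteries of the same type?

87

Treat the 5 types as pigeonholes.
In the worst case we take at most 31 of each type, but all 13 AAA, all 17 9-volt, all 23 D, and all 2 C (fewer than 31), giving 13 + 31 + 17 + 23 + 2 = 86.
One more battery then forces some type to 32, so 86 + 1 = 87.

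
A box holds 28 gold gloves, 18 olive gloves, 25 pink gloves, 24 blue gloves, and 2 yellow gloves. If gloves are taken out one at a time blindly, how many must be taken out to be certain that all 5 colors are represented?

96

The hardest color to obtain is yellow: we could draw every other glove first — 97 − 2 = 95 gloves — without a single yellow one.
The next draw must be yellow, so 95 + 1 = 96.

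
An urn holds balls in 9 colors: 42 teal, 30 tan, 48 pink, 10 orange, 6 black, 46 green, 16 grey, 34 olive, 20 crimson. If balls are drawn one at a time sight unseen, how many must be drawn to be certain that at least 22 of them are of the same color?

Treat the 9 colors as pigeonholes.
In the worst case we take at most 21 of each color, but all 10 orange, all 6 black, all 16 grey, and all 20 crimson (fewer than 21), giving 21 + 21 + 21 + 10 + 6 + 21 + 16 + 21 + 20 = 157.
One more ball then forces some color to 22, so 157 + 1 = 158.

158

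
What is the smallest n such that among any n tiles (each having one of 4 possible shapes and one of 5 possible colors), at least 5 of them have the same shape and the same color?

There are 4 × 5 = 20 (shape, color) combinations acting as pigeonholes.
With 20 × 4 = 80 tiles we could place exactly 4 in each, with no (shape, color) pair reaching 5.
One more forces some (shape, color) pair to hold 5, so 80 + 1 = 81.

81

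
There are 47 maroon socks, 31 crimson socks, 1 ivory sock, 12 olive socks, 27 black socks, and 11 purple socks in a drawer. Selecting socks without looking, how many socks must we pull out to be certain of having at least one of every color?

The hardest color to obtain is ivory: we could draw every other sock first — 129 − 1 = 128 socks — without a single ivory one.
The next draw must be ivory, so 128 + 1 = 129.

129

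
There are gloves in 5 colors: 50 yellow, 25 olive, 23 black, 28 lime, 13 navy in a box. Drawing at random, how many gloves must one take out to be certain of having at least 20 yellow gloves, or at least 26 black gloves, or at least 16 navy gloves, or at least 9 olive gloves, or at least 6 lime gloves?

69

Each of the 5 colors has its own threshold; avoid all of them simultaneously.
The worst case stops just short of every target: 19 yellow, 8 olive, all 23 black, 5 lime, all 13 navy — 19 + 8 + 23 + 5 + 13 = 68 gloves.
One more glove must push some color to its target, so 68 + 1 = 69.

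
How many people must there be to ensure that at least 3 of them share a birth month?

25

There are 12 months of the year acting as pigeonholes.
With 12 × 2 = 24 people we could place exactly 2 in each, with no class reaching 3.
One more forces some class to hold 3, so 24 + 1 = 25.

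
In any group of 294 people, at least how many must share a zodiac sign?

There are 12 zodiac signs, which serve as the pigeonholes.
If each of the 12 zodiac signs held at most 24, the total would be at most 12 × 24 = 288 < 294, a contradiction.
So at least one holds ⌈294/12⌉ = 25.

25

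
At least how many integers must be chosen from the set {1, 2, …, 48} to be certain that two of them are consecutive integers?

25

Partition {1, …, 48} into 24 pairs: {1,2}, {3,4}, …, {47,48}.
Choosing 24 integers — say the 24 even numbers 2, 4, …, 48 — takes one from each pair and avoids the property.
Choosing 25 forces two into the same pair by pigeonhole, and those are consecutive. So 25.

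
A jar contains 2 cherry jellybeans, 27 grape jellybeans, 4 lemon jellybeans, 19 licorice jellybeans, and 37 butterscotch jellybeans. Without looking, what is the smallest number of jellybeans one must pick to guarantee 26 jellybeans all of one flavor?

In the worst case we take at most 25 of each flavor, but all 2 cherry, all 4 lemon, and all 19 licorice (fewer than 25), giving 2 + 25 + 4 + 19 + 25 = 75.
One more jellybean then forces some flavor to 26, so 75 + 1 = 76.

76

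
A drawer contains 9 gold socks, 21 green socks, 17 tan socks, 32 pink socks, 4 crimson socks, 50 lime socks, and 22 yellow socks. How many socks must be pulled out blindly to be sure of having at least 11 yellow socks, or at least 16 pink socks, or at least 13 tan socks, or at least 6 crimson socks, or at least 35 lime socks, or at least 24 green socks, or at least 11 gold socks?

106

The worst case stops just short of every target: all 9 gold, all 21 green, 12 tan, 15 pink, all 4 crimson, 34 lime, 10 yellow — 9 + 21 + 12 + 15 + 4 + 34 + 10 = 105 socks.
One more sock must push some color to its target, so 105 + 1 = 106.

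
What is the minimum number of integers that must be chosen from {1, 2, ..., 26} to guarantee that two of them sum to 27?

14

Partition {1, …, 26} into 13 pairs: {1,26}, {2,25}, …, {13,14}.
Choosing 13 integers — say the integers 1 through 13 — takes one from each pair and avoids the property.
Choosing 14 forces two into the same pair by pigeonhole, and those sum to 27. So 14.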